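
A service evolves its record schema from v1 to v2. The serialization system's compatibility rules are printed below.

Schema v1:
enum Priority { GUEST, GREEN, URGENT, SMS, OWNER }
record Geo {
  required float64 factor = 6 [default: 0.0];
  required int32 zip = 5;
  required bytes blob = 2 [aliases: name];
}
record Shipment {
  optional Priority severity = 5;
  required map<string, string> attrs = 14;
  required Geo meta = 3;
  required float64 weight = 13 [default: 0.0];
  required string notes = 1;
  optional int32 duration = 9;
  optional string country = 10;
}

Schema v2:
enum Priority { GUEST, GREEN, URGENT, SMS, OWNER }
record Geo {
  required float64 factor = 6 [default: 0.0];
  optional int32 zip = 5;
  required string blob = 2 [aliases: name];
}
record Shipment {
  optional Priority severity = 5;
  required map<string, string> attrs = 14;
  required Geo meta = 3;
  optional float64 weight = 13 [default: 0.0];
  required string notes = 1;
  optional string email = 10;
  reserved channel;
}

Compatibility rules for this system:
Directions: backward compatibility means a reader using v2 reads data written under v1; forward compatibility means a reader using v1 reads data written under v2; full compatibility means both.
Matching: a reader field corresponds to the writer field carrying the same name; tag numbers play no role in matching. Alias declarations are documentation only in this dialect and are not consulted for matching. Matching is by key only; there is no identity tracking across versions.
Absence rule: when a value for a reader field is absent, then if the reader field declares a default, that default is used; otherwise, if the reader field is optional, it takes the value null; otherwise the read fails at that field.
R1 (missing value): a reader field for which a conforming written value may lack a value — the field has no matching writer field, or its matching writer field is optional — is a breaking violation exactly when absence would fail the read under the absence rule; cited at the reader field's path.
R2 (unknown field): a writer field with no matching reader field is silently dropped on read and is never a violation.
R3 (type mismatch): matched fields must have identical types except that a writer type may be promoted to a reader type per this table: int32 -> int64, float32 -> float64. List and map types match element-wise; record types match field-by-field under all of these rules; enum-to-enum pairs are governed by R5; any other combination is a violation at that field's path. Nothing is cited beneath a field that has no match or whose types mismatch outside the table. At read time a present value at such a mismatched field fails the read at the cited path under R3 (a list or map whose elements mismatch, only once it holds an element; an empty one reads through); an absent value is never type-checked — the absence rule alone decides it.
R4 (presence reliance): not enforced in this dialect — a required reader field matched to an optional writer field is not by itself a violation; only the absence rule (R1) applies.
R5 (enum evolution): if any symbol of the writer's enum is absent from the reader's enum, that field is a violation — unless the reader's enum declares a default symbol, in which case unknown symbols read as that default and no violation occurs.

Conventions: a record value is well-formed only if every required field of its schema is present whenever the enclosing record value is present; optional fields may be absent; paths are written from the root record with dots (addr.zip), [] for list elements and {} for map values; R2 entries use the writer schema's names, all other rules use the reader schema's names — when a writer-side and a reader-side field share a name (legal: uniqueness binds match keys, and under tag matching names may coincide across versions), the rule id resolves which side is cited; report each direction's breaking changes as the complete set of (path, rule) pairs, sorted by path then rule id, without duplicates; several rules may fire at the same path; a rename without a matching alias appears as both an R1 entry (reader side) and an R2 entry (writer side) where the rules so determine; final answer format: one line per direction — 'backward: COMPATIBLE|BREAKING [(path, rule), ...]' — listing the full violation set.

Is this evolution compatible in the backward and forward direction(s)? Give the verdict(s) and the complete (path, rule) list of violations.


in Shipment below, arrows point writer -> reader
backward pass over Shipment, reader schema v2, writer schema v1:
  severity: paired with writer severity (Priority -> Priority; writer optional)
  attrs: paired with writer attrs (map<string, string> -> map<string, string>; writer required)
  meta: paired with writer meta (Geo -> Geo; writer required)
  weight: paired with writer weight (float64 -> float64; writer required)
  notes: paired with writer notes (string -> string; writer required)
  email: no writer match
  duration (writer side), unknown to reader
  country (writer side), unknown to reader
  meta.factor: paired with writer meta.factor (float64 -> float64; writer required)
  meta.zip: paired with writer meta.zip (int32 -> int32; writer required)
  meta.blob: paired with writer meta.blob (bytes -> string; writer required)
  R3 fires at meta.blob
  backward on Shipment therefore BREAKING (1)
forward pass over Shipment, reader schema v1, writer schema v2:
  severity: paired with writer severity (Priority -> Priority; writer optional)
  attrs: paired with writer attrs (map<string, string> -> map<string, string>; writer required)
  meta: paired with writer meta (Geo -> Geo; writer required)
  weight: paired with writer weight (float64 -> float64; writer optional)
  notes: paired with writer notes (string -> string; writer required)
  duration: no writer match
  country: no writer match
  email (writer side), unknown to reader
  meta.factor: paired with writer meta.factor (float64 -> float64; writer required)
  meta.zip: paired with writer meta.zip (int32 -> int32; writer optional)
  meta.blob: paired with writer meta.blob (string -> bytes; writer required)
  R3 fires at meta.blob
  R1 fires at meta.zip
  forward on Shipment therefore BREAKING (2)

backward: BREAKING [(meta.blob, R3)]; forward: BREAKING [(meta.blob, R3), (meta.zip, R1)]


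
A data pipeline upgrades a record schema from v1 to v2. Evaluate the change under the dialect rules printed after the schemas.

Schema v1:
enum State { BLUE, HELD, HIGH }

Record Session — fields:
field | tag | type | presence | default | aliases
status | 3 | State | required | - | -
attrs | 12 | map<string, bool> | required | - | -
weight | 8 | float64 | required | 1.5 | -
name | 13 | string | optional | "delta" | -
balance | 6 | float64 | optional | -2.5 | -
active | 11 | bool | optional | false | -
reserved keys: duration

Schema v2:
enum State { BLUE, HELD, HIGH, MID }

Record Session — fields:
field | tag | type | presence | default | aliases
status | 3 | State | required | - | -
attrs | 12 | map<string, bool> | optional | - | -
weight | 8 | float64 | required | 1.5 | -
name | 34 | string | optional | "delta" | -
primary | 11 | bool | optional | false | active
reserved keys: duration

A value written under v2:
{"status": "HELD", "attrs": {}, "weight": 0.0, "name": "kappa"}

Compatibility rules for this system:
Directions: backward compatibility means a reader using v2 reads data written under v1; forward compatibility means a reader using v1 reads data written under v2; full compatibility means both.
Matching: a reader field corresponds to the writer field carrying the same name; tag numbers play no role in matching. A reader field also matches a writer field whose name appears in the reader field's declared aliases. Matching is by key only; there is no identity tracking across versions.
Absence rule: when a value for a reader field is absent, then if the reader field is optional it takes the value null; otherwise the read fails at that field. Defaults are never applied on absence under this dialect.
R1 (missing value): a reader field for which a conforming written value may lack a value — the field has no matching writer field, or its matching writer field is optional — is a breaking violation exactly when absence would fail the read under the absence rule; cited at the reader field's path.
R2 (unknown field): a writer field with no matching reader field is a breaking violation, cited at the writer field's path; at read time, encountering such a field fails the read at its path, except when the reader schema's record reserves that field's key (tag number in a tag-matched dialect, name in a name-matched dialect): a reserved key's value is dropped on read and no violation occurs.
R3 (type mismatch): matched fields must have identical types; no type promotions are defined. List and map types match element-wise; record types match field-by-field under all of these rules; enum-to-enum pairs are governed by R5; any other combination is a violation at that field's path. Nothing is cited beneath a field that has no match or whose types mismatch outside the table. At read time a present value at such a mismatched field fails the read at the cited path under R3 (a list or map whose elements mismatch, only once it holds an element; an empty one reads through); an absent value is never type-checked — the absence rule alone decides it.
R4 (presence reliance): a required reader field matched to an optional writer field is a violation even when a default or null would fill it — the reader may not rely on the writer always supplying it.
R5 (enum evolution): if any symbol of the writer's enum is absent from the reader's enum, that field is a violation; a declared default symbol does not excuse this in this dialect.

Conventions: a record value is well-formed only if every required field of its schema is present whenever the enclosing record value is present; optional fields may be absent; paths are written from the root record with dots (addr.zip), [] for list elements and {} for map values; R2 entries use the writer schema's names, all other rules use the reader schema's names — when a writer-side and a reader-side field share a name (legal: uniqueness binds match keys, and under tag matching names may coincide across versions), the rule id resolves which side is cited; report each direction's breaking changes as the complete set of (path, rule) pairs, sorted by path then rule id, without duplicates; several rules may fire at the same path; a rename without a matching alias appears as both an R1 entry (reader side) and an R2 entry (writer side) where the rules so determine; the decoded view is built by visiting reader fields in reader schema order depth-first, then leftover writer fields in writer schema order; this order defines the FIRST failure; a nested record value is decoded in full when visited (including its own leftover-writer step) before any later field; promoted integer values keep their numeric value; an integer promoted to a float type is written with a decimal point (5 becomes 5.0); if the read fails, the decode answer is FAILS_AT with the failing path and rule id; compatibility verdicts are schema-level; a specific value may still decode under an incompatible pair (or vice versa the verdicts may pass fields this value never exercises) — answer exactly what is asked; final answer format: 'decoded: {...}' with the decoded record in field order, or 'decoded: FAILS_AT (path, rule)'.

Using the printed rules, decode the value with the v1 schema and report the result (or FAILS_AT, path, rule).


decoded: {"status": "HELD", "attrs": {}, "weight": 0.0, "name": "kappa", "balance": null, "active": null}

arrows below run writer -> reader for Session
decode walk for Session under reader schema v1:
  status := "HELD"
  attrs := {}
  weight := 0.0
  name := "kappa"
  balance := null (missing; optional => null)
  active := null (missing; optional => null)
  => decoded: {"status": "HELD", "attrs": {}, "weight": 0.0, "name": "kappa", "balance": null, "active": null}
diffs on Session not affecting the asked answer:
  renamed field active to primary in record Session (alias active declared on the renamed field) -> matters for Session compatibility verdicts, not for this value's decode
  enum State (field status in record Session): symbol MID added -> matters for Session compatibility verdicts, not for this value's decode
  removed field balance from record Session -> matters for Session compatibility verdicts, not for this value's decode
  field name in record Session: tag 13 changed to 34 -> inert under this dialect — no rule fires on Session and the result does not move
  field attrs in record Session: required changed to optional -> matters for Session compatibility verdicts, not for this value's decode


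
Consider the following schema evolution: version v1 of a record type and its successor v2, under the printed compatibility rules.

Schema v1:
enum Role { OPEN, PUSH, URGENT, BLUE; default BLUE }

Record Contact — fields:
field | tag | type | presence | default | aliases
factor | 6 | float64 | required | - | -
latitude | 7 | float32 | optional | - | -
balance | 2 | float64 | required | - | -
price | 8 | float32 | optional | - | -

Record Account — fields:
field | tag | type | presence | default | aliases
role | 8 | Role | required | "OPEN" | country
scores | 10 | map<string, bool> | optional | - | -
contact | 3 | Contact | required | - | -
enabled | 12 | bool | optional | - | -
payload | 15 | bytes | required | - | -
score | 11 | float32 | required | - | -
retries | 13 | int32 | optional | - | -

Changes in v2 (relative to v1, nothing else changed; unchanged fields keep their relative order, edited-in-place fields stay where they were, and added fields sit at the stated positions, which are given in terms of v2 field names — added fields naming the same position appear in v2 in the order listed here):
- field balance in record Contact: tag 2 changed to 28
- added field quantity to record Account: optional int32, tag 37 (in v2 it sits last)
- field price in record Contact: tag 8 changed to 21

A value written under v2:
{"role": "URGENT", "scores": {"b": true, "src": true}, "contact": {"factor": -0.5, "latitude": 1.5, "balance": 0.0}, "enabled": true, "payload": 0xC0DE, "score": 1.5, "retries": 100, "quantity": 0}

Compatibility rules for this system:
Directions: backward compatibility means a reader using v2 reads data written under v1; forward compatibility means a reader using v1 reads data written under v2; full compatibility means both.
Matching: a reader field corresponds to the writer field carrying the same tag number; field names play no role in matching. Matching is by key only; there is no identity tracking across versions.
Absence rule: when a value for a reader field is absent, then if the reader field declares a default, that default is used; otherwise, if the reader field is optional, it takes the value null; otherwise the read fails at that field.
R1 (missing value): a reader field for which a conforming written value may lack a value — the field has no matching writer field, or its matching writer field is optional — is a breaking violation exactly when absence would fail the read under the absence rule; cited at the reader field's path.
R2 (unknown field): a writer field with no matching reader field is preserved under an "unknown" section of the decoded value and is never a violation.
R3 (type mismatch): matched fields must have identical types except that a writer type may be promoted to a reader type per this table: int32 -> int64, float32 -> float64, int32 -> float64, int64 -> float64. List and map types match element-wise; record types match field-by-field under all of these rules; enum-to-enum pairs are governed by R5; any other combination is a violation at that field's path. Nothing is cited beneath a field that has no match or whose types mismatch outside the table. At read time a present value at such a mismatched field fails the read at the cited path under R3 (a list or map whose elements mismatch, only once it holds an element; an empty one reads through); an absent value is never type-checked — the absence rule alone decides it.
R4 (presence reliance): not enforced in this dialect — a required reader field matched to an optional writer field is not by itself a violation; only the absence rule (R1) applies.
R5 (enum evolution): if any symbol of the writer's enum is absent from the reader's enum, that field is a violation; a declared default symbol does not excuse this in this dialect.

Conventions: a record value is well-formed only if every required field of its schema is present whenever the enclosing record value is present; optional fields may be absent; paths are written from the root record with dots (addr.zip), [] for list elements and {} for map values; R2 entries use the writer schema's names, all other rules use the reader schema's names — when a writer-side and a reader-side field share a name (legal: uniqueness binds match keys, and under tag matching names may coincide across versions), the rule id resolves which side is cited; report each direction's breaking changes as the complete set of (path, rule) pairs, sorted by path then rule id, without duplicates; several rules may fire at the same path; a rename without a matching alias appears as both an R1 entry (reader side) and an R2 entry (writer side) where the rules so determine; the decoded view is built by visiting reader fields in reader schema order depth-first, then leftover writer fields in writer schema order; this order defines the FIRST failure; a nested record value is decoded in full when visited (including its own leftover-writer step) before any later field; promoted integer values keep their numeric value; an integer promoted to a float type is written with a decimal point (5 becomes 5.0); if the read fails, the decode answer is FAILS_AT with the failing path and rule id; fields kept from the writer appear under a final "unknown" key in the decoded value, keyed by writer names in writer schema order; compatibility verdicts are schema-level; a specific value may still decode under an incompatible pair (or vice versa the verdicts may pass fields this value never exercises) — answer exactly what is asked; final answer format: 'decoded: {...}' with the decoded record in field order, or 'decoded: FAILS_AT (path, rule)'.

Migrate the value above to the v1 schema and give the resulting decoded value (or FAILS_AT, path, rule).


decoded: FAILS_AT (contact.balance, R1)

in Account below, arrows point writer -> reader
migrating the Account value to v1:
  role := "URGENT"
  scores := {"b": true, "src": true}
  contact.factor := -0.5
  contact.latitude := 1.5
  read fails at contact.balance under R1 (no fill)
  => FAILS_AT (contact.balance, R1)
remaining Account differences; none change what is asked:
  added field quantity to record Account: optional int32, tag 37 (in v2 it sits last) -> no rule fires on it and the decoded Account view is identical with or without it
  field price in record Contact: tag 8 changed to 21 -> no rule fires on it and the decoded Account view is identical with or without it


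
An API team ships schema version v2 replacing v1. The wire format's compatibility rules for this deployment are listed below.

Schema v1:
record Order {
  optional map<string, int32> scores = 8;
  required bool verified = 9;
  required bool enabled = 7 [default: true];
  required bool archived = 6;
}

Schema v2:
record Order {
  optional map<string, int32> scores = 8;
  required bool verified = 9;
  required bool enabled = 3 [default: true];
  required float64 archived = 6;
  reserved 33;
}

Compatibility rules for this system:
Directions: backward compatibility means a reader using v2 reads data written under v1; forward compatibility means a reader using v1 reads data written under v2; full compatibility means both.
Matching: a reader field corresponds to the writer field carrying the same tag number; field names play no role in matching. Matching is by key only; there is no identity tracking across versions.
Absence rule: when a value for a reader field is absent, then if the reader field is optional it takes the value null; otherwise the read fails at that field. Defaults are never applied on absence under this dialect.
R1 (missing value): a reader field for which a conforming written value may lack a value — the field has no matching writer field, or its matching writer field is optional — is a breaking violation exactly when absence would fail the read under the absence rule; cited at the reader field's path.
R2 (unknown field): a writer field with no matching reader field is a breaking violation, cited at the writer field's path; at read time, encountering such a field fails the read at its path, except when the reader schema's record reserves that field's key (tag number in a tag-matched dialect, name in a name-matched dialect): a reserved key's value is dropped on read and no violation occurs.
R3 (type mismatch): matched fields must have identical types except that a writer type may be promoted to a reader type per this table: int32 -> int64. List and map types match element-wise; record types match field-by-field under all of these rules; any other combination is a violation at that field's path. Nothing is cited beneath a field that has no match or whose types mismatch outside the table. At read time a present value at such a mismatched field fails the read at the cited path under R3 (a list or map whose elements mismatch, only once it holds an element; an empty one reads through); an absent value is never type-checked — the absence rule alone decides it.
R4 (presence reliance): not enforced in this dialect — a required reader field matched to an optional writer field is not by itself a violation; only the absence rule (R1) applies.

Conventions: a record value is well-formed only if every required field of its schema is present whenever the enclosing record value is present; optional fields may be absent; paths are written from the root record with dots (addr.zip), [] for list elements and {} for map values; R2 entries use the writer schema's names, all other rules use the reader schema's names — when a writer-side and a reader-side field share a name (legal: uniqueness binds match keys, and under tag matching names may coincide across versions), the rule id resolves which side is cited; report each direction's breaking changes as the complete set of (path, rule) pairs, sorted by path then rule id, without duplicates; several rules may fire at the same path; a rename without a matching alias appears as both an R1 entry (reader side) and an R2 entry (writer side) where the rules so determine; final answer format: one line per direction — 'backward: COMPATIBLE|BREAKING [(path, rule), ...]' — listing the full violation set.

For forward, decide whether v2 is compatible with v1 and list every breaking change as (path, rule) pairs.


in Order below, arrows point writer -> reader
forward for Order (reader v1, writer v2):
  writer optional, map<string, int32> -> map<string, int32>: reader scores maps from writer scores
  writer required, bool -> bool: reader verified maps from writer verified
  no writer field matches reader enabled
  writer required, float64 -> bool: reader archived maps from writer archived
  enabled (writer side), unknown to reader
  R3 fires at archived
  R1 fires at enabled
  R2 fires at enabled
  => forward: BREAKING (3)

forward: BREAKING [(archived, R3), (enabled, R1), (enabled, R2)]


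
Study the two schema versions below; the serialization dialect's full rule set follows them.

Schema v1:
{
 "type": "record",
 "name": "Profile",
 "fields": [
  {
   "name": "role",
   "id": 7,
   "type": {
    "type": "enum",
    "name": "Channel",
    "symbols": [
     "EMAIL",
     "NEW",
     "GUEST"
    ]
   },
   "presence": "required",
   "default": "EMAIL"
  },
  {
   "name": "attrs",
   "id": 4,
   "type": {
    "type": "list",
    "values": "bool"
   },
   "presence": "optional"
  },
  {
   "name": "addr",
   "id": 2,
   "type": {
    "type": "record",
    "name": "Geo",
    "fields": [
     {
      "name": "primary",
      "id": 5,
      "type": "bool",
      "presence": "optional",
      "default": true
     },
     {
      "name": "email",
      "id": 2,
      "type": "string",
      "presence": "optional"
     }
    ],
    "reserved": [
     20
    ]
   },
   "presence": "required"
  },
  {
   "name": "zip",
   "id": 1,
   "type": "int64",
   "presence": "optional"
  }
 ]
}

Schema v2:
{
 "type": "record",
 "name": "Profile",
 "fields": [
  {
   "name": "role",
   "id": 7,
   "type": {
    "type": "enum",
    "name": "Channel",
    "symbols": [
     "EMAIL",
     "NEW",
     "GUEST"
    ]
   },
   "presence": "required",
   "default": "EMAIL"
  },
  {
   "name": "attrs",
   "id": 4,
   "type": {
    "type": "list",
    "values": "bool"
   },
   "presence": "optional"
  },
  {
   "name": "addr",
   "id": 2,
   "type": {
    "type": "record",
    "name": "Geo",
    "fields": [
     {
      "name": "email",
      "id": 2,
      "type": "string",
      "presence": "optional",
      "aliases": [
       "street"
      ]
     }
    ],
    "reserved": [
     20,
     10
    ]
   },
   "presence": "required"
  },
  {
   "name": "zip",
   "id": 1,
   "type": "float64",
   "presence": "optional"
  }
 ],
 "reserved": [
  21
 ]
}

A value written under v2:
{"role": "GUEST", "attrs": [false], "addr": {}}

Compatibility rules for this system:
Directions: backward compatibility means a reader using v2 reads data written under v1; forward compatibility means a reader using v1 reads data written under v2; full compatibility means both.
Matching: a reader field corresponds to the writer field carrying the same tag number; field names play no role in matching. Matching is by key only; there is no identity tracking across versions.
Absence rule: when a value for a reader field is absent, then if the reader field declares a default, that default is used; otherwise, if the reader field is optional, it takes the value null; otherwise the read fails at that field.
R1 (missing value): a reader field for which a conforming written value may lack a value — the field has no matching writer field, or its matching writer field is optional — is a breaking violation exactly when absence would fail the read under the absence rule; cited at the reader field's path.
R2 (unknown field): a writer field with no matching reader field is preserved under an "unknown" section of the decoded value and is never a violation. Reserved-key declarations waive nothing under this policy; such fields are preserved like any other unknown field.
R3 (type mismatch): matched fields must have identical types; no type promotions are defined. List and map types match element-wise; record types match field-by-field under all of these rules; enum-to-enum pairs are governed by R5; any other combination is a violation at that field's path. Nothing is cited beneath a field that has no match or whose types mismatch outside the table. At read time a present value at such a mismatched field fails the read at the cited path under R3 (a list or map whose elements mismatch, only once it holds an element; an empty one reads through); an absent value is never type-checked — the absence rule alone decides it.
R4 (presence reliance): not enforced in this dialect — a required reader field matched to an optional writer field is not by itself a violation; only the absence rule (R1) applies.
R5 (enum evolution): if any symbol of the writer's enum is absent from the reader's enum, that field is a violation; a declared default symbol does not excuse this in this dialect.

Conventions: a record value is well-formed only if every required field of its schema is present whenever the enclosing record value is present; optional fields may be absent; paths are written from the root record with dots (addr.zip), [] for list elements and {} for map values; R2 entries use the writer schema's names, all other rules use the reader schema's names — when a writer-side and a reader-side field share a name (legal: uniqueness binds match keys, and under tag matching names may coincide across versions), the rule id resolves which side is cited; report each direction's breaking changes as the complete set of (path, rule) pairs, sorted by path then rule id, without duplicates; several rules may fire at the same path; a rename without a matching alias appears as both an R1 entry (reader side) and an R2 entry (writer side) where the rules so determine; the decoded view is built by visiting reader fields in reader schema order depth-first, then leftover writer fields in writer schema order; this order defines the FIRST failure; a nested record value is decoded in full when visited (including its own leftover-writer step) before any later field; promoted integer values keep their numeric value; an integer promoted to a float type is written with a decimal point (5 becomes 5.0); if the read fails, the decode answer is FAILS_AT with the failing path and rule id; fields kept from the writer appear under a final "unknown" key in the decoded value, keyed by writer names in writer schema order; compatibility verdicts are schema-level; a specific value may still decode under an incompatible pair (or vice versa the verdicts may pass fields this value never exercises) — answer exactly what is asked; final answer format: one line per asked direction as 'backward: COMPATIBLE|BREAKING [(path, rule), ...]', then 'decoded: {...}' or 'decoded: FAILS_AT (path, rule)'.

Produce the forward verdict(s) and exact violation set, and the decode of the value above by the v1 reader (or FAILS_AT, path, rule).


forward: BREAKING [(zip, R3)]; decoded: {"role": "GUEST", "attrs": [false], "addr": {"primary": true, "email": null}, "zip": null}

each type pair in Profile: writer, then reader
forward for Profile (reader v1, writer v2):
  writer required, Channel -> Channel: reader role maps from writer role
  writer optional, list<bool> -> list<bool>: reader attrs maps from writer attrs
  writer required, Geo -> Geo: reader addr maps from writer addr
  writer optional, float64 -> int64: reader zip maps from writer zip
  addr.primary: no writer-side match
  writer optional, string -> string: reader addr.email maps from writer addr.email
  R3 fires at zip
  => forward verdict for Profile: BREAKING, 1 violation(s)
decode walk for Profile under reader schema v1:
  role := "GUEST"
  attrs := [false]
  addr.primary := true (absent -> default)
  addr.email := null (absent, optional -> null)
  zip := null (absent, optional -> null)
  => decoded: {"role": "GUEST", "attrs": [false], "addr": {"primary": true, "email": null}, "zip": null}
checking off the Profile differences that do not matter here:
  removed field primary from record Geo -> triggers nothing under Profile's printed rules — same verdict


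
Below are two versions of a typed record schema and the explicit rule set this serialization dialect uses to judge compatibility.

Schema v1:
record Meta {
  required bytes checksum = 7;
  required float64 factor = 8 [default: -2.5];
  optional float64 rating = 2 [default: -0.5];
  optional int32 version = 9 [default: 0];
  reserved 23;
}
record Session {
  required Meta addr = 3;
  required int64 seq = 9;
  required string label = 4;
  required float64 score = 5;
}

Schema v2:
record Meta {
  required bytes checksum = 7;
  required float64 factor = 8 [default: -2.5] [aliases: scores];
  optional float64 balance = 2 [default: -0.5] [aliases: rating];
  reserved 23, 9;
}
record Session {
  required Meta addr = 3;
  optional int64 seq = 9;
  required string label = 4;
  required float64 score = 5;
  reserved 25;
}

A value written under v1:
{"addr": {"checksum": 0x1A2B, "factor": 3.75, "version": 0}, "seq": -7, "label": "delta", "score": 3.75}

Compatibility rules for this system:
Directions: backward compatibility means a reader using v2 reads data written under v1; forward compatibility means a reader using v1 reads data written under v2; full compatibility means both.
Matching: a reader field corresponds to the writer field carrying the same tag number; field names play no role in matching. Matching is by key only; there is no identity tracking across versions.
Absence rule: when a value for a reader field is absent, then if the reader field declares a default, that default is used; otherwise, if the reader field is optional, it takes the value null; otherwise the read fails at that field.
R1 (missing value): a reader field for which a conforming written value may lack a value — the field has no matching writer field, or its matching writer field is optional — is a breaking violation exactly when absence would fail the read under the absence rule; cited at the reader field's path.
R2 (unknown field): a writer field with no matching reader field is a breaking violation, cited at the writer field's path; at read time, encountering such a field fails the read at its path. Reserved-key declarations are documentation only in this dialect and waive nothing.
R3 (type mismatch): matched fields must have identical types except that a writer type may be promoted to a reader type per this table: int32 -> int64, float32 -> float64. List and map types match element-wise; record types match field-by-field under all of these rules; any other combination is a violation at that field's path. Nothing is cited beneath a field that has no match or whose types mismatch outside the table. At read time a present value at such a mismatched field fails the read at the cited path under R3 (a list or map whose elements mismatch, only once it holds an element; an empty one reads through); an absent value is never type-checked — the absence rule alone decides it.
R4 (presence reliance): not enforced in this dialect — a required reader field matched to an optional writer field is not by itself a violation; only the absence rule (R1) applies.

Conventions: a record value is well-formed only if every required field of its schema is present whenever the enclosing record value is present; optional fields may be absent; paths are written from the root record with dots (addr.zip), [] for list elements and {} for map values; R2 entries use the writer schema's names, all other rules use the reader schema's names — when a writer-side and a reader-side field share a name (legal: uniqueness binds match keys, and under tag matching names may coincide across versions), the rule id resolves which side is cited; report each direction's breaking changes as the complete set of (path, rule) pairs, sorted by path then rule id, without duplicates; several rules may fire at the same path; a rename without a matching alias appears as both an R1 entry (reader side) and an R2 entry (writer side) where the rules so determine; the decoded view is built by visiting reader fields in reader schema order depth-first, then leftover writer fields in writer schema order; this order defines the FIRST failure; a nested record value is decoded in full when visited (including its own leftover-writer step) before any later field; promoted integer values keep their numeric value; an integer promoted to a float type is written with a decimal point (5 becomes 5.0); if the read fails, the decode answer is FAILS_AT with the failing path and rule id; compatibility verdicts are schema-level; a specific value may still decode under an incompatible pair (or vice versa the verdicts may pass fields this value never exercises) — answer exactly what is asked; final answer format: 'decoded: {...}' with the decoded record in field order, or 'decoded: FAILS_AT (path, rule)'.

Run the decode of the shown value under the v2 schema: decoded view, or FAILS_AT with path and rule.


the writer's type comes first in each Session pair
decode walk for Session under reader schema v2:
  addr.checksum := 0x1A2B
  addr.factor := 3.75
  addr.balance := -0.5 (missing; default applied)
  read fails at addr.version under R2 (unknown field)
  => FAILS_AT (addr.version, R2)
the other Session changes do not affect what is asked:
  field seq in record Session: required changed to optional -> a verdict-level change on Session — the shown value reads the same
  renamed field rating to balance in record Meta (alias rating declared on the renamed field) -> inert under this dialect — no rule fires on Session and the result does not move

decoded: FAILS_AT (addr.version, R2)


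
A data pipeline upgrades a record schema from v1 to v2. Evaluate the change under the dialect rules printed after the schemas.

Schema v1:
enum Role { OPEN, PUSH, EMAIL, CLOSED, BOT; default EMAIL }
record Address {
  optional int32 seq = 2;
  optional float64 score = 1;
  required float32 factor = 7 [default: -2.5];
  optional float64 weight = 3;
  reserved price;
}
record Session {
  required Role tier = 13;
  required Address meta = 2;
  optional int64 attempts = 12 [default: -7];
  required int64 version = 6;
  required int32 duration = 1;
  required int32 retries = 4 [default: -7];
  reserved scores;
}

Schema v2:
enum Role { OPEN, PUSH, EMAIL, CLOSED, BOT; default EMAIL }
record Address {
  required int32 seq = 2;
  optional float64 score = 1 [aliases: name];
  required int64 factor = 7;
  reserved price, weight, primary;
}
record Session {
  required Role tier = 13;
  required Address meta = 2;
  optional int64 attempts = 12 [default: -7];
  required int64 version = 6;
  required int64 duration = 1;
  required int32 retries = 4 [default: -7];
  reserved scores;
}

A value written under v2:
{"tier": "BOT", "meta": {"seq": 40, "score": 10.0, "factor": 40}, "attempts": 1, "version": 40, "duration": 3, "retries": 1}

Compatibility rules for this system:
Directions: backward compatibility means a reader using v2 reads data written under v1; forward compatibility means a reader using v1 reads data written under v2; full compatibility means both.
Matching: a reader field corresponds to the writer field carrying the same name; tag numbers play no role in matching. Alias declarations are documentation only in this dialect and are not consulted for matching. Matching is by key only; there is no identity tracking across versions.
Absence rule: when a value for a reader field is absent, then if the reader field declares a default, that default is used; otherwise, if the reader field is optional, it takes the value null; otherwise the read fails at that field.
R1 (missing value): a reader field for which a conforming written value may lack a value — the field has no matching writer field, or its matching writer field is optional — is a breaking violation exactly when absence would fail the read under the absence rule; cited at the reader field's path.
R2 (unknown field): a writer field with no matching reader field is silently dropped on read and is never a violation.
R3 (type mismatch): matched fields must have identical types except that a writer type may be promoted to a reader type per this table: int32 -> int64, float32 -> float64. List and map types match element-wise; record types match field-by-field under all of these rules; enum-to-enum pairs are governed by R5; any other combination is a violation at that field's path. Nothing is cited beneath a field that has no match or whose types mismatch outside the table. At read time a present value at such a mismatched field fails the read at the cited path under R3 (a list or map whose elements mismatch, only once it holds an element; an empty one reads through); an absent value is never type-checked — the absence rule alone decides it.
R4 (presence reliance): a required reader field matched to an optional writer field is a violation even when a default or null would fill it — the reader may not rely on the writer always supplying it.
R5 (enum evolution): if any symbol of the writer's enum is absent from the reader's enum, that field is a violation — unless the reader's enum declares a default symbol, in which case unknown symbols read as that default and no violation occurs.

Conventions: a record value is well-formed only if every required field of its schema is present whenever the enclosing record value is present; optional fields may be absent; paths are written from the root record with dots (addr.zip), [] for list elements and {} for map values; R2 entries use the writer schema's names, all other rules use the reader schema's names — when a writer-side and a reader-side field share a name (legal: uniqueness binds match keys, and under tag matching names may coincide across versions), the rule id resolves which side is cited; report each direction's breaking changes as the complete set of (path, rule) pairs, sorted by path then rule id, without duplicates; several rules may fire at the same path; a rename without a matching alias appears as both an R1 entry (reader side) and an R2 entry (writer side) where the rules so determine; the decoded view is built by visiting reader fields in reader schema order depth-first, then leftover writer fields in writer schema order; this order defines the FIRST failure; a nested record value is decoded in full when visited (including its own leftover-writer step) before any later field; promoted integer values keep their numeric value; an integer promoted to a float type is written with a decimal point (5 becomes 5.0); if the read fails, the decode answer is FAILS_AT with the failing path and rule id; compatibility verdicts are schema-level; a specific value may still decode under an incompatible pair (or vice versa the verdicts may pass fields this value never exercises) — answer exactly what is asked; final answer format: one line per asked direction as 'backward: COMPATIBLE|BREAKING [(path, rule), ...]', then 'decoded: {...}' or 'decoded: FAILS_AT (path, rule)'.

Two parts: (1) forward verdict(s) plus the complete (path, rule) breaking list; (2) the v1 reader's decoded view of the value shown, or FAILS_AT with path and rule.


forward: BREAKING [(duration, R3), (meta.factor, R3)]; decoded: FAILS_AT (meta.factor, R3)

in Session below, arrows point writer -> reader
checking forward for Session: reader v1 against writer v2:
  writer required, Role -> Role: reader tier maps from writer tier
  writer required, Address -> Address: reader meta maps from writer meta
  writer optional, int64 -> int64: reader attempts maps from writer attempts
  writer required, int64 -> int64: reader version maps from writer version
  writer required, int64 -> int32: reader duration maps from writer duration
  writer required, int32 -> int32: reader retries maps from writer retries
  writer required, int32 -> int32: reader meta.seq maps from writer meta.seq
  writer optional, float64 -> float64: reader meta.score maps from writer meta.score
  writer required, int64 -> float32: reader meta.factor maps from writer meta.factor
  meta.weight: no writer match
  rule R3 violated at duration
  rule R3 violated at meta.factor
  => 2 violation(s): forward is BREAKING for Session
decode (reader v1):
  tier := "BOT"
  meta.seq := 40
  meta.score := 10.0
  read fails at meta.factor under R3
  => FAILS_AT (meta.factor, R3)
checking off the Session differences that do not matter here:
  field seq in record Address: optional changed to required -> matters only for Session's backward compatibility — outside the asked direction
  removed field weight from record Address (its key "weight" joins the reserved list) -> triggers nothing under Session's printed rules — same verdict
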